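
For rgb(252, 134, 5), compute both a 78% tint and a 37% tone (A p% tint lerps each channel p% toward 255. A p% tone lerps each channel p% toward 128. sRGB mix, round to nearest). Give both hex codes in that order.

78% tint:
  R: 252 + 0.78×(255−252) = 252 + 2.34 = 254.34 → 254
  G: 134 + 0.78×(255−134) = 134 + 94.38 = 228.38 → 228
  B: 5 + 0.78×(255−5) = 5 + 195 = 200 → 200
  → #fee4c8
37% tone:
  R: 252 + 0.37×(128−252) = 252 − 45.88 = 206.12 → 206
  G: 134 − 2.22 = 131.78 → 132
  B: 5 + 0.37×(128−5) = 5 + 45.51 = 50.51 → 51
  → #ce8433

#fee4c8, #ce8433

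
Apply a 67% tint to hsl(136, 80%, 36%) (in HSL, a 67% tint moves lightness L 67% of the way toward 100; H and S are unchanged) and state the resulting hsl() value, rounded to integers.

hsl(136, 80%, 79%)

L moves 67% from 36 toward 100: 36 + 42.88 = 78.88 → 79.
H and S are unchanged.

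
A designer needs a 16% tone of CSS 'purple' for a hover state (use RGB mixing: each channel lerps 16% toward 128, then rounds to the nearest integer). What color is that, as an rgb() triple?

CSS purple is rgb(128, 0, 128).
Per channel, c → c + 0.16(128 − c):
  R: 128 + 0.16×(128−128) = 128 + 0 = 128 → 128
  G: 0 + 20.48 = 20.48 → 20
  B: 128 + 0.16×(128−128) = 128 + 0 = 128 → 128

rgb(128, 20, 128)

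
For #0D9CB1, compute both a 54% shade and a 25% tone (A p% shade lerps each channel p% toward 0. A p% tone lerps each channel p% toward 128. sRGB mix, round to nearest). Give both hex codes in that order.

#0D9CB1 is rgb(13, 156, 177).
54% shade:
  R: 13 − 7.02 = 5.98 → 6
  G: 156 − 84.24 = 71.76 → 72
  B: 177 + 0.54×(0−177) = 177 − 95.58 = 81.42 → 81
  → #064851
25% tone:
  R: 13 + 0.25×(128−13) = 13 + 28.75 = 41.75 → 42
  G: 156 − 7 = 149 → 149
  B: 177 − 12.25 = 164.75 → 165
  → #2A95A5

#064851, #2A95A5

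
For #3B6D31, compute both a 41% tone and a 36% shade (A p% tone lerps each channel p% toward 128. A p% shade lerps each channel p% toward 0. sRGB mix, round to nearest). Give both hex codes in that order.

#577551, #26461F

#3B6D31 is rgb(59, 109, 49).
41% tone:
  R: 59 + 0.41×(128−59) = 59 + 28.29 = 87.29 → 87
  G: 109 + 7.79 = 116.79 → 117
  B: 49 + 32.39 = 81.39 → 81
  → #577551
36% shade:
  R: 59 + 0.36×(0−59) = 59 − 21.24 = 37.76 → 38
  G: 109 + 0.36×(0−109) = 109 − 39.24 = 69.76 → 70
  B: 49 − 17.64 = 31.36 → 31
  → #26461F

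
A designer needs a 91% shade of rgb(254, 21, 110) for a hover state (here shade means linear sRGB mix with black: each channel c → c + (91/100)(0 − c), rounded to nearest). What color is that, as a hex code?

Lerp each channel 91% toward 0:
  R: 254 − 231.14 = 22.86 → 23
  G: 21 − 19.11 = 1.89 → 2
  B: 110 + 0.91×(0−110) = 110 − 100.1 = 9.9 → 10
rgb(23, 2, 10) = #17020A.

#17020A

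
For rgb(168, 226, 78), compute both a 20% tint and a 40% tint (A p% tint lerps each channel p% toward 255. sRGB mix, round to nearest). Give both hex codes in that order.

#B9E871, #CBEE95

20% tint:
  R: 168 + 0.2×(255−168) = 168 + 17.4 = 185.4 → 185
  G: 226 + 5.8 = 231.8 → 232
  B: 78 + 0.2×(255−78) = 78 + 35.4 = 113.4 → 113
  → #B9E871
40% tint:
  R: 168 + 0.4×(255−168) = 168 + 34.8 = 202.8 → 203
  G: 226 + 11.6 = 237.6 → 238
  B: 78 + 70.8 = 148.8 → 149
  → #CBEE95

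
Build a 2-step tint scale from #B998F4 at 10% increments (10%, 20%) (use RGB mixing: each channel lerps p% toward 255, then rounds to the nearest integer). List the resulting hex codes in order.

#C0A2F5, #C7ADF6

#B998F4 is rgb(185, 152, 244).
10%: (185 + 7 = 192→192, 152 + 10.3 = 162.3→162, 244 + 1.1 = 245.1→245) → #C0A2F5
20%: (185 + 14 = 199→199, 152 + 20.6 = 172.6→173, 244 + 2.2 = 246.2→246) → #C7ADF6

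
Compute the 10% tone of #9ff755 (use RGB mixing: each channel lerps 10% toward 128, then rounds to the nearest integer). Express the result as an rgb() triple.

rgb(156, 235, 89)

#9ff755 is rgb(159, 247, 85).
A 10% tone moves each channel 10% toward 128:
  R: 159 − 3.1 = 155.9 → 156
  G: 247 + 0.1×(128−247) = 247 − 11.9 = 235.1 → 235
  B: 85 + 0.1×(128−85) = 85 + 4.3 = 89.3 → 89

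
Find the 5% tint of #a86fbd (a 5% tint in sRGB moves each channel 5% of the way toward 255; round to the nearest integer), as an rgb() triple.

#a86fbd is rgb(168, 111, 189).
Per channel, c → c + 0.05(255 − c):
  R: 168 + 0.05×(255−168) = 168 + 4.35 = 172.35 → 172
  G: 111 + 0.05×(255−111) = 111 + 7.2 = 118.2 → 118
  B: 189 + 0.05×(255−189) = 189 + 3.3 = 192.3 → 192

rgb(172, 118, 192)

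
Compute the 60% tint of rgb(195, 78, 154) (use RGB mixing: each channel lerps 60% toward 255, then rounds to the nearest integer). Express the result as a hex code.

A 60% tint moves each channel 60% toward 255:
  R: 195 + 36 = 231 → 231
  G: 78 + 106.2 = 184.2 → 184
  B: 154 + 60.6 = 214.6 → 215
rgb(231, 184, 215) = #e7b8d7.

#e7b8d7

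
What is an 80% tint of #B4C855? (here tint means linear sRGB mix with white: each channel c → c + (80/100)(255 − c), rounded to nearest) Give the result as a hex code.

#F0F4DD

#B4C855 is rgb(180, 200, 85).
Per channel, c → c + 0.8(255 − c):
  R: 180 + 60 = 240 → 240
  G: 200 + 44 = 244 → 244
  B: 85 + 0.8×(255−85) = 85 + 136 = 221 → 221
rgb(240, 244, 221) = #F0F4DD.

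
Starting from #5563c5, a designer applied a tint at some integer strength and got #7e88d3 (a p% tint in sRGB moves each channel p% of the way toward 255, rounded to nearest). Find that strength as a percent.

24%

#5563c5 is rgb(85, 99, 197); #7e88d3 is rgb(126, 136, 211).
On the R channel (widest range): 126 ≈ 85 + (p/100)(255 − 85), so p ≈ 100×(126 − 85)/(255 − 85) = 4100/170 = 24.12.
p = 24 reproduces all three channels after rounding.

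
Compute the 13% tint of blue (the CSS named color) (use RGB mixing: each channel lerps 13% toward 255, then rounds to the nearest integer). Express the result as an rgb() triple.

CSS blue is rgb(0, 0, 255).
A 13% tint moves each channel 13% toward 255:
  R: 0 + 0.13×(255−0) = 0 + 33.15 = 33.15 → 33
  G: 0 + 0.13×(255−0) = 0 + 33.15 = 33.15 → 33
  B: 255 + 0 = 255 → 255

rgb(33, 33, 255)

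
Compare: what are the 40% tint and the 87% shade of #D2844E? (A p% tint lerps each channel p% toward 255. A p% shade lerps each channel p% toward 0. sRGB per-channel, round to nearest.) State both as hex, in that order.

#E4B595, #1B110A

#D2844E is rgb(210, 132, 78).
40% tint:
  R: 210 + 18 = 228 → 228
  G: 132 + 0.4×(255−132) = 132 + 49.2 = 181.2 → 181
  B: 78 + 70.8 = 148.8 → 149
  → #E4B595
87% shade:
  R: 210 + 0.87×(0−210) = 210 − 182.7 = 27.3 → 27
  G: 132 + 0.87×(0−132) = 132 − 114.84 = 17.16 → 17
  B: 78 − 67.86 = 10.14 → 10
  → #1B110A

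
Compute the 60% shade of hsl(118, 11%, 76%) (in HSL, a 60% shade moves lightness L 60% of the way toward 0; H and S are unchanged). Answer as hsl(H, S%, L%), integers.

L moves 60% from 76 toward 0: 76 − 45.6 = 30.4 → 30.
H and S are unchanged.

hsl(118, 11%, 30%)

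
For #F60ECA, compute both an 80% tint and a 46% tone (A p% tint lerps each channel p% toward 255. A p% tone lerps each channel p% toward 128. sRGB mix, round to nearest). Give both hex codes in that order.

#FDCFF4, #C042A8

#F60ECA is rgb(246, 14, 202).
80% tint:
  R: 246 + 0.8×(255−246) = 246 + 7.2 = 253.2 → 253
  G: 14 + 0.8×(255−14) = 14 + 192.8 = 206.8 → 207
  B: 202 + 0.8×(255−202) = 202 + 42.4 = 244.4 → 244
  → #FDCFF4
46% tone:
  R: 246 + 0.46×(128−246) = 246 − 54.28 = 191.72 → 192
  G: 14 + 0.46×(128−14) = 14 + 52.44 = 66.44 → 66
  B: 202 − 34.04 = 167.96 → 168
  → #C042A8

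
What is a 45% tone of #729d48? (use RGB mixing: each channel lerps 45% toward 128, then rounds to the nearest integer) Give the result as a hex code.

#789061

#729d48 is rgb(114, 157, 72).
Lerp each channel 45% toward 128:
  R: 114 + 0.45×(128−114) = 114 + 6.3 = 120.3 → 120
  G: 157 + 0.45×(128−157) = 157 − 13.05 = 143.95 → 144
  B: 72 + 0.45×(128−72) = 72 + 25.2 = 97.2 → 97
rgb(120, 144, 97) = #789061.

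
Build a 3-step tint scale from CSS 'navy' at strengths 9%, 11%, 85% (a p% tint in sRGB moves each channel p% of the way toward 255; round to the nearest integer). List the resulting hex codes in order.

#17178B, #1C1C8E, #D9D9EC

CSS navy is rgb(0, 0, 128).
9%: (0 + 22.95 = 22.95→23, 0 + 22.95 = 22.95→23, 128 + 11.43 = 139.43→139) → #17178B
11%: (0 + 28.05 = 28.05→28, 0 + 28.05 = 28.05→28, 128 + 13.97 = 141.97→142) → #1C1C8E
85%: (0 + 216.75 = 216.75→217, 0 + 216.75 = 216.75→217, 128 + 107.95 = 235.95→236) → #D9D9EC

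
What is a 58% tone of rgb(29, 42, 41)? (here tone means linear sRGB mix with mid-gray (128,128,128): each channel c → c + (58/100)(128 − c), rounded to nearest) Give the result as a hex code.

Lerp each channel 58% toward 128:
  R: 29 + 0.58×(128−29) = 29 + 57.42 = 86.42 → 86
  G: 42 + 49.88 = 91.88 → 92
  B: 41 + 50.46 = 91.46 → 91
rgb(86, 92, 91) = #565C5B.

#565C5B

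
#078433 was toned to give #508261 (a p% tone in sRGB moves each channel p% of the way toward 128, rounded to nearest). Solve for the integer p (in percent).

60%

#078433 is rgb(7, 132, 51); #508261 is rgb(80, 130, 97).
On the R channel (widest range): 80 ≈ 7 + (p/100)(128 − 7), so p ≈ 100×(80 − 7)/(128 − 7) = 7300/121 = 60.33.
p = 60 reproduces all three channels after rounding.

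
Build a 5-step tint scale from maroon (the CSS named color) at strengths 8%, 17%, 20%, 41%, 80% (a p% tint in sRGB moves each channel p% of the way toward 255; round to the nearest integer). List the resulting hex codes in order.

#8A1414, #962B2B, #993333, #B46969, #E6CCCC

CSS maroon is rgb(128, 0, 0).
8%: (128 + 10.16 = 138.16→138, 0 + 20.4 = 20.4→20, 0 + 20.4 = 20.4→20) → #8A1414
17%: (128 + 21.59 = 149.59→150, 0 + 43.35 = 43.35→43, 0 + 43.35 = 43.35→43) → #962B2B
20%: (128 + 25.4 = 153.4→153, 0 + 51 = 51→51, 0 + 51 = 51→51) → #993333
41%: (128 + 52.07 = 180.07→180, 0 + 104.55 = 104.55→105, 0 + 104.55 = 104.55→105) → #B46969
80%: (128 + 101.6 = 229.6→230, 0 + 204 = 204→204, 0 + 204 = 204→204) → #E6CCCC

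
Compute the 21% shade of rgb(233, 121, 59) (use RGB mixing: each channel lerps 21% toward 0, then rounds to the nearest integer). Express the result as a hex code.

#B8602F

A 21% shade moves each channel 21% toward 0:
  R: 233 + 0.21×(0−233) = 233 − 48.93 = 184.07 → 184
  G: 121 + 0.21×(0−121) = 121 − 25.41 = 95.59 → 96
  B: 59 + 0.21×(0−59) = 59 − 12.39 = 46.61 → 47
rgb(184, 96, 47) = #B8602F.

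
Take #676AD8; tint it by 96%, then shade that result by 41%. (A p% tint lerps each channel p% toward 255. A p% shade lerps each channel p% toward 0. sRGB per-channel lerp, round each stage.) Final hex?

#939395

#676AD8 is rgb(103, 106, 216).
Per channel, c → c + 0.96(255 − c):
  R: 103 + 0.96×(255−103) = 103 + 145.92 = 248.92 → 249
  G: 106 + 143.04 = 249.04 → 249
  B: 216 + 0.96×(255−216) = 216 + 37.44 = 253.44 → 253
After the tint: rgb(249, 249, 253) = #F9F9FD.
Per channel, c → c + 0.41(0 − c):
  R: 249 + 0.41×(0−249) = 249 − 102.09 = 146.91 → 147
  G: 249 + 0.41×(0−249) = 249 − 102.09 = 146.91 → 147
  B: 253 + 0.41×(0−253) = 253 − 103.73 = 149.27 → 149
rgb(147, 147, 149) = #939395.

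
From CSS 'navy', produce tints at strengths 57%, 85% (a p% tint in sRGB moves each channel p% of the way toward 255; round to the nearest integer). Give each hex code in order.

CSS navy is rgb(0, 0, 128).
57%: (0 + 145.35 = 145.35→145, 0 + 145.35 = 145.35→145, 128 + 72.39 = 200.39→200) → #9191c8
85%: (0 + 216.75 = 216.75→217, 0 + 216.75 = 216.75→217, 128 + 107.95 = 235.95→236) → #d9d9ec

#9191c8, #d9d9ec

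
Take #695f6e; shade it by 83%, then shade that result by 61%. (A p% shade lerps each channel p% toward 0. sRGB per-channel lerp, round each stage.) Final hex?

#070607

#695f6e is rgb(105, 95, 110).
Per channel, c → c + 0.83(0 − c):
  R: 105 − 87.15 = 17.85 → 18
  G: 95 − 78.85 = 16.15 → 16
  B: 110 − 91.3 = 18.7 → 19
After the shade: rgb(18, 16, 19) = #121013.
Per channel, c → c + 0.61(0 − c):
  R: 18 + 0.61×(0−18) = 18 − 10.98 = 7.02 → 7
  G: 16 − 9.76 = 6.24 → 6
  B: 19 − 11.59 = 7.41 → 7
rgb(7, 6, 7) = #070607.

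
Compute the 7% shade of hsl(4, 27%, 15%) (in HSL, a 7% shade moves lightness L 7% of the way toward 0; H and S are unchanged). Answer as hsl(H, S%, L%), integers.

L moves 7% from 15 toward 0: 15 − 1.05 = 13.95 → 14.
H and S are unchanged.

hsl(4, 27%, 14%)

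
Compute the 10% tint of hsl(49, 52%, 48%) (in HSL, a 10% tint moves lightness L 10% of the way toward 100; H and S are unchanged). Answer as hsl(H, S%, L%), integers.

L moves 10% from 48 toward 100: 48 + 5.2 = 53.2 → 53.
H and S are unchanged.

hsl(49, 52%, 53%)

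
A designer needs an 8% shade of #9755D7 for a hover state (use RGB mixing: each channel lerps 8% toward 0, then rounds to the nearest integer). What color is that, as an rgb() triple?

#9755D7 is rgb(151, 85, 215).
An 8% shade moves each channel 8% toward 0:
  R: 151 + 0.08×(0−151) = 151 − 12.08 = 138.92 → 139
  G: 85 − 6.8 = 78.2 → 78
  B: 215 − 17.2 = 197.8 → 198

rgb(139, 78, 198)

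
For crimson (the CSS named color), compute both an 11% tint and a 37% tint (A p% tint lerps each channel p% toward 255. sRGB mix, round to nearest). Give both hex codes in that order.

CSS crimson is rgb(220, 20, 60).
11% tint:
  R: 220 + 3.85 = 223.85 → 224
  G: 20 + 0.11×(255−20) = 20 + 25.85 = 45.85 → 46
  B: 60 + 0.11×(255−60) = 60 + 21.45 = 81.45 → 81
  → #E02E51
37% tint:
  R: 220 + 0.37×(255−220) = 220 + 12.95 = 232.95 → 233
  G: 20 + 0.37×(255−20) = 20 + 86.95 = 106.95 → 107
  B: 60 + 72.15 = 132.15 → 132
  → #E96B84

#E02E51, #E96B84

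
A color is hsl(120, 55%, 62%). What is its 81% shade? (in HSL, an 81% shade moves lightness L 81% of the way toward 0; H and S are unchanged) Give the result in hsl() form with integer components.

L moves 81% from 62 toward 0: 62 − 50.22 = 11.78 → 12.
H and S are unchanged.

hsl(120, 55%, 12%)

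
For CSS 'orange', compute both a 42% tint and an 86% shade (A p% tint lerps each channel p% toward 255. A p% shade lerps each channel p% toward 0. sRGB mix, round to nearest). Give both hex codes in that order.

#FFCB6B, #241700

CSS orange is rgb(255, 165, 0).
42% tint:
  R: 255 + 0 = 255 → 255
  G: 165 + 37.8 = 202.8 → 203
  B: 0 + 0.42×(255−0) = 0 + 107.1 = 107.1 → 107
  → #FFCB6B
86% shade:
  R: 255 + 0.86×(0−255) = 255 − 219.3 = 35.7 → 36
  G: 165 + 0.86×(0−165) = 165 − 141.9 = 23.1 → 23
  B: 0 + 0 = 0 → 0
  → #241700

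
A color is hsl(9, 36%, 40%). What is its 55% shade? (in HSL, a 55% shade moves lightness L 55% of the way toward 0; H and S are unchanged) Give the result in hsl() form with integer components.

hsl(9, 36%, 18%)

L moves 55% from 40 toward 0: 40 − 22 = 18 → 18.
H and S are unchanged.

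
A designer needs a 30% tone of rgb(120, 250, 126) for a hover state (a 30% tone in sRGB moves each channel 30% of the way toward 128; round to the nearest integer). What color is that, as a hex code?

Lerp each channel 30% toward 128:
  R: 120 + 0.3×(128−120) = 120 + 2.4 = 122.4 → 122
  G: 250 + 0.3×(128−250) = 250 − 36.6 = 213.4 → 213
  B: 126 + 0.3×(128−126) = 126 + 0.6 = 126.6 → 127
rgb(122, 213, 127) = #7ad57f.

#7ad57f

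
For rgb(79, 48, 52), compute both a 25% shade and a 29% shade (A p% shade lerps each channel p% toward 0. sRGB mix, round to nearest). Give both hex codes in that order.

25% shade:
  R: 79 + 0.25×(0−79) = 79 − 19.75 = 59.25 → 59
  G: 48 − 12 = 36 → 36
  B: 52 + 0.25×(0−52) = 52 − 13 = 39 → 39
  → #3b2427
29% shade:
  R: 79 + 0.29×(0−79) = 79 − 22.91 = 56.09 → 56
  G: 48 − 13.92 = 34.08 → 34
  B: 52 + 0.29×(0−52) = 52 − 15.08 = 36.92 → 37
  → #382225

#3b2427, #382225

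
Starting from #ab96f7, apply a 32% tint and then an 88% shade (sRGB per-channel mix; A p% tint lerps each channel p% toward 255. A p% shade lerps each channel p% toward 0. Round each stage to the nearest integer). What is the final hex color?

#ab96f7 is rgb(171, 150, 247).
Per channel, c → c + 0.32(255 − c):
  R: 171 + 0.32×(255−171) = 171 + 26.88 = 197.88 → 198
  G: 150 + 0.32×(255−150) = 150 + 33.6 = 183.6 → 184
  B: 247 + 0.32×(255−247) = 247 + 2.56 = 249.56 → 250
After the tint: rgb(198, 184, 250) = #c6b8fa.
Per channel, c → c + 0.88(0 − c):
  R: 198 − 174.24 = 23.76 → 24
  G: 184 − 161.92 = 22.08 → 22
  B: 250 − 220 = 30 → 30
rgb(24, 22, 30) = #18161e.

#18161e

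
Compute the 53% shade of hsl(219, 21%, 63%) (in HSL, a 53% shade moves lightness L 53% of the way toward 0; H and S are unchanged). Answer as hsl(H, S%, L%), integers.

L moves 53% from 63 toward 0: 63 − 33.39 = 29.61 → 30.
H and S are unchanged.

hsl(219, 21%, 30%)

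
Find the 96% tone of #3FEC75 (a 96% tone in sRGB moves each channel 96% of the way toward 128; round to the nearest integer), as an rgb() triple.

#3FEC75 is rgb(63, 236, 117).
A 96% tone moves each channel 96% toward 128:
  R: 63 + 62.4 = 125.4 → 125
  G: 236 − 103.68 = 132.32 → 132
  B: 117 + 10.56 = 127.56 → 128

rgb(125, 132, 128)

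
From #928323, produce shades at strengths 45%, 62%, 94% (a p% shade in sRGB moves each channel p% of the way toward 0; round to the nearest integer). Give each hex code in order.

#928323 is rgb(146, 131, 35).
45%: (146 − 65.7 = 80.3→80, 131 − 58.95 = 72.05→72, 35 − 15.75 = 19.25→19) → #504813
62%: (146 − 90.52 = 55.48→55, 131 − 81.22 = 49.78→50, 35 − 21.7 = 13.3→13) → #37320D
94%: (146 − 137.24 = 8.76→9, 131 − 123.14 = 7.86→8, 35 − 32.9 = 2.1→2) → #090802

#504813, #37320D, #090802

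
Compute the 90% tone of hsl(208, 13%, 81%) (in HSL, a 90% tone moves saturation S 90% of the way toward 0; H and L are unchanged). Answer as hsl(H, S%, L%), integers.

hsl(208, 1%, 81%)

S moves 90% from 13 toward 0: 13 − 11.7 = 1.3 → 1.
H and L are unchanged.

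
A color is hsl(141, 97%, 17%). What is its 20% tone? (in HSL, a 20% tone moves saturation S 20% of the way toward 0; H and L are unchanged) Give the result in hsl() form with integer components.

S moves 20% from 97 toward 0: 97 − 19.4 = 77.6 → 78.
H and L are unchanged.

hsl(141, 78%, 17%)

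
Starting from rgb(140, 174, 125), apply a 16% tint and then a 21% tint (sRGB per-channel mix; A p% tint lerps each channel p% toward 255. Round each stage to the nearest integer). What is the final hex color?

A 16% tint moves each channel 16% toward 255:
  R: 140 + 0.16×(255−140) = 140 + 18.4 = 158.4 → 158
  G: 174 + 0.16×(255−174) = 174 + 12.96 = 186.96 → 187
  B: 125 + 20.8 = 145.8 → 146
After the tint: rgb(158, 187, 146) = #9ebb92.
A 21% tint moves each channel 21% toward 255:
  R: 158 + 0.21×(255−158) = 158 + 20.37 = 178.37 → 178
  G: 187 + 0.21×(255−187) = 187 + 14.28 = 201.28 → 201
  B: 146 + 0.21×(255−146) = 146 + 22.89 = 168.89 → 169
rgb(178, 201, 169) = #b2c9a9.

#b2c9a9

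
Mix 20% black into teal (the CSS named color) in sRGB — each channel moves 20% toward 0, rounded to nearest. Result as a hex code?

#006666

CSS teal is rgb(0, 128, 128).
A 20% shade moves each channel 20% toward 0:
  R: 0 + 0.2×(0−0) = 0 + 0 = 0 → 0
  G: 128 + 0.2×(0−128) = 128 − 25.6 = 102.4 → 102
  B: 128 + 0.2×(0−128) = 128 − 25.6 = 102.4 → 102
rgb(0, 102, 102) = #006666.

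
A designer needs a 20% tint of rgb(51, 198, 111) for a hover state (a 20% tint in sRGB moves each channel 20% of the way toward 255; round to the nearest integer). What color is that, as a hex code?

#5CD18C

Per channel, c → c + 0.2(255 − c):
  R: 51 + 0.2×(255−51) = 51 + 40.8 = 91.8 → 92
  G: 198 + 11.4 = 209.4 → 209
  B: 111 + 28.8 = 139.8 → 140
rgb(92, 209, 140) = #5CD18C.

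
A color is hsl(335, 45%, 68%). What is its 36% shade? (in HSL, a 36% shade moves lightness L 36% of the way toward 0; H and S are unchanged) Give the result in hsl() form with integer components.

hsl(335, 45%, 44%)

L moves 36% from 68 toward 0: 68 − 24.48 = 43.52 → 44.
H and S are unchanged.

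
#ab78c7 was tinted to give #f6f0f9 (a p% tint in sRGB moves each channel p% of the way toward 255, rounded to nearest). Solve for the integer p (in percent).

89%

#ab78c7 is rgb(171, 120, 199); #f6f0f9 is rgb(246, 240, 249).
On the G channel (widest range): 240 ≈ 120 + (p/100)(255 − 120), so p ≈ 100×(240 − 120)/(255 − 120) = 12000/135 = 88.89.
p = 89 reproduces all three channels after rounding.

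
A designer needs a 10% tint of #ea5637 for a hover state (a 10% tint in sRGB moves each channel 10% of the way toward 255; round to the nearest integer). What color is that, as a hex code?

#ec674b

#ea5637 is rgb(234, 86, 55).
Per channel, c → c + 0.1(255 − c):
  R: 234 + 0.1×(255−234) = 234 + 2.1 = 236.1 → 236
  G: 86 + 16.9 = 102.9 → 103
  B: 55 + 20 = 75 → 75
rgb(236, 103, 75) = #ec674b.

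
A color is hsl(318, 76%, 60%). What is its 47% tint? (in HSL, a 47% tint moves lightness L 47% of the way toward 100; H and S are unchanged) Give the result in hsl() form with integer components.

hsl(318, 76%, 79%)

L moves 47% from 60 toward 100: 60 + 18.8 = 78.8 → 79.
H and S are unchanged.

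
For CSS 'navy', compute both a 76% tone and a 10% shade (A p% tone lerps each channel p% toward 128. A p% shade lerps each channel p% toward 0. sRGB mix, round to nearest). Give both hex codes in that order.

#616180, #000073

CSS navy is rgb(0, 0, 128).
76% tone:
  R: 0 + 0.76×(128−0) = 0 + 97.28 = 97.28 → 97
  G: 0 + 97.28 = 97.28 → 97
  B: 128 + 0.76×(128−128) = 128 + 0 = 128 → 128
  → #616180
10% shade:
  R: 0 + 0 = 0 → 0
  G: 0 + 0.1×(0−0) = 0 + 0 = 0 → 0
  B: 128 + 0.1×(0−128) = 128 − 12.8 = 115.2 → 115
  → #000073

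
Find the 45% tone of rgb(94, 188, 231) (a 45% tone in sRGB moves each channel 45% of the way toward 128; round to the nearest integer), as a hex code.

A 45% tone moves each channel 45% toward 128:
  R: 94 + 0.45×(128−94) = 94 + 15.3 = 109.3 → 109
  G: 188 + 0.45×(128−188) = 188 − 27 = 161 → 161
  B: 231 + 0.45×(128−231) = 231 − 46.35 = 184.65 → 185
rgb(109, 161, 185) = #6DA1B9.

#6DA1B9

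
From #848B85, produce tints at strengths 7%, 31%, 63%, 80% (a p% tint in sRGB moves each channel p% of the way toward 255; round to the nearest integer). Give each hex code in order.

#848B85 is rgb(132, 139, 133).
7%: (132 + 8.61 = 140.61→141, 139 + 8.12 = 147.12→147, 133 + 8.54 = 141.54→142) → #8D938E
31%: (132 + 38.13 = 170.13→170, 139 + 35.96 = 174.96→175, 133 + 37.82 = 170.82→171) → #AAAFAB
63%: (132 + 77.49 = 209.49→209, 139 + 73.08 = 212.08→212, 133 + 76.86 = 209.86→210) → #D1D4D2
80%: (132 + 98.4 = 230.4→230, 139 + 92.8 = 231.8→232, 133 + 97.6 = 230.6→231) → #E6E8E7

#8D938E, #AAAFAB, #D1D4D2, #E6E8E7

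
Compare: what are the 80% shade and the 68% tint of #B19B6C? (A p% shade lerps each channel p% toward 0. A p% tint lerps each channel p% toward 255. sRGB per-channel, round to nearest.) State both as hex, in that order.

#B19B6C is rgb(177, 155, 108).
80% shade:
  R: 177 + 0.8×(0−177) = 177 − 141.6 = 35.4 → 35
  G: 155 + 0.8×(0−155) = 155 − 124 = 31 → 31
  B: 108 + 0.8×(0−108) = 108 − 86.4 = 21.6 → 22
  → #231F16
68% tint:
  R: 177 + 0.68×(255−177) = 177 + 53.04 = 230.04 → 230
  G: 155 + 68 = 223 → 223
  B: 108 + 0.68×(255−108) = 108 + 99.96 = 207.96 → 208
  → #E6DFD0

#231F16, #E6DFD0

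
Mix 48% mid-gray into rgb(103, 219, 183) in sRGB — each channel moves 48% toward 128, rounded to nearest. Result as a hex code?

#73af9d

Lerp each channel 48% toward 128:
  R: 103 + 12 = 115 → 115
  G: 219 + 0.48×(128−219) = 219 − 43.68 = 175.32 → 175
  B: 183 − 26.4 = 156.6 → 157
rgb(115, 175, 157) = #73af9d.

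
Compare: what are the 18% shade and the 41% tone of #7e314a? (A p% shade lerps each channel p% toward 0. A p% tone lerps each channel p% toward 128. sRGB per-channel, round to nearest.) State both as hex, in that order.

#67283d, #7f5160

#7e314a is rgb(126, 49, 74).
18% shade:
  R: 126 − 22.68 = 103.32 → 103
  G: 49 + 0.18×(0−49) = 49 − 8.82 = 40.18 → 40
  B: 74 − 13.32 = 60.68 → 61
  → #67283d
41% tone:
  R: 126 + 0.41×(128−126) = 126 + 0.82 = 126.82 → 127
  G: 49 + 32.39 = 81.39 → 81
  B: 74 + 22.14 = 96.14 → 96
  → #7f5160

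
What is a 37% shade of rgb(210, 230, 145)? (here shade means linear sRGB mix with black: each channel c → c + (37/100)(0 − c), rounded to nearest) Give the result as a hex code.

#84915B

Lerp each channel 37% toward 0:
  R: 210 − 77.7 = 132.3 → 132
  G: 230 + 0.37×(0−230) = 230 − 85.1 = 144.9 → 145
  B: 145 + 0.37×(0−145) = 145 − 53.65 = 91.35 → 91
rgb(132, 145, 91) = #84915B.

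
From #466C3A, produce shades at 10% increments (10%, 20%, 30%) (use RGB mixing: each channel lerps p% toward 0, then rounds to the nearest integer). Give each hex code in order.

#3F6134, #38562E, #314C29

#466C3A is rgb(70, 108, 58).
10%: (70 − 7 = 63→63, 108 − 10.8 = 97.2→97, 58 − 5.8 = 52.2→52) → #3F6134
20%: (70 − 14 = 56→56, 108 − 21.6 = 86.4→86, 58 − 11.6 = 46.4→46) → #38562E
30%: (70 − 21 = 49→49, 108 − 32.4 = 75.6→76, 58 − 17.4 = 40.6→41) → #314C29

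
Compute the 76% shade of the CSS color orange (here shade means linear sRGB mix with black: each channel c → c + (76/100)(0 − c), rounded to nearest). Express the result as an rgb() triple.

rgb(61, 40, 0)

CSS orange is rgb(255, 165, 0).
Lerp each channel 76% toward 0:
  R: 255 + 0.76×(0−255) = 255 − 193.8 = 61.2 → 61
  G: 165 − 125.4 = 39.6 → 40
  B: 0 + 0.76×(0−0) = 0 + 0 = 0 → 0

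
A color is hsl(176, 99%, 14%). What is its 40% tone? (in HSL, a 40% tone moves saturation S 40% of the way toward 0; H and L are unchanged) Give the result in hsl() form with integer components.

hsl(176, 59%, 14%)

S moves 40% from 99 toward 0: 99 − 39.6 = 59.4 → 59.
H and L are unchanged.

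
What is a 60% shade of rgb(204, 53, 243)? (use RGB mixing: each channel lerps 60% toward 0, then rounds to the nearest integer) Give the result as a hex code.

A 60% shade moves each channel 60% toward 0:
  R: 204 + 0.6×(0−204) = 204 − 122.4 = 81.6 → 82
  G: 53 + 0.6×(0−53) = 53 − 31.8 = 21.2 → 21
  B: 243 − 145.8 = 97.2 → 97
rgb(82, 21, 97) = #521561.

#521561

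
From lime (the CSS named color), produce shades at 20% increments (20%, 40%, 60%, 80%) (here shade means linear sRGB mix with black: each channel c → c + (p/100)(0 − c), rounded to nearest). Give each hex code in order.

CSS lime is rgb(0, 255, 0).
20%: (0→0, 255 − 51 = 204→204, 0→0) → #00CC00
40%: (0→0, 255 − 102 = 153→153, 0→0) → #009900
60%: (0→0, 255 − 153 = 102→102, 0→0) → #006600
80%: (0→0, 255 − 204 = 51→51, 0→0) → #003300

#00CC00, #009900, #006600, #003300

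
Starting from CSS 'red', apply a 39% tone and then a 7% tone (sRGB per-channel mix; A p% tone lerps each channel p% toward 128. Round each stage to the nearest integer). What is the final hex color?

#c83737

CSS red is rgb(255, 0, 0).
Lerp each channel 39% toward 128:
  R: 255 + 0.39×(128−255) = 255 − 49.53 = 205.47 → 205
  G: 0 + 49.92 = 49.92 → 50
  B: 0 + 0.39×(128−0) = 0 + 49.92 = 49.92 → 50
After the tone: rgb(205, 50, 50) = #cd3232.
A 7% tone moves each channel 7% toward 128:
  R: 205 + 0.07×(128−205) = 205 − 5.39 = 199.61 → 200
  G: 50 + 5.46 = 55.46 → 55
  B: 50 + 0.07×(128−50) = 50 + 5.46 = 55.46 → 55
rgb(200, 55, 55) = #c83737.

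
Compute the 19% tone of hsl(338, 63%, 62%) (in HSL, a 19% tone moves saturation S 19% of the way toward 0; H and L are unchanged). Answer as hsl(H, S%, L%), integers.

hsl(338, 51%, 62%)

S moves 19% from 63 toward 0: 63 − 11.97 = 51.03 → 51.
H and L are unchanged.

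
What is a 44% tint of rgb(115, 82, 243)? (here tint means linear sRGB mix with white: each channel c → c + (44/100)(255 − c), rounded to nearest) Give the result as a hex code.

#b19ef8

Per channel, c → c + 0.44(255 − c):
  R: 115 + 0.44×(255−115) = 115 + 61.6 = 176.6 → 177
  G: 82 + 0.44×(255−82) = 82 + 76.12 = 158.12 → 158
  B: 243 + 5.28 = 248.28 → 248
rgb(177, 158, 248) = #b19ef8.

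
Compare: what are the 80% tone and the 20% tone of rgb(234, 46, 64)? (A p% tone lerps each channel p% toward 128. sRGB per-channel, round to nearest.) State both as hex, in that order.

80% tone:
  R: 234 + 0.8×(128−234) = 234 − 84.8 = 149.2 → 149
  G: 46 + 0.8×(128−46) = 46 + 65.6 = 111.6 → 112
  B: 64 + 51.2 = 115.2 → 115
  → #957073
20% tone:
  R: 234 + 0.2×(128−234) = 234 − 21.2 = 212.8 → 213
  G: 46 + 0.2×(128−46) = 46 + 16.4 = 62.4 → 62
  B: 64 + 12.8 = 76.8 → 77
  → #D53E4D

#957073, #D53E4D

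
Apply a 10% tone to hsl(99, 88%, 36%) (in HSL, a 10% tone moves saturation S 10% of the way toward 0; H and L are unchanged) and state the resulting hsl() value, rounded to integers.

hsl(99, 79%, 36%)

S moves 10% from 88 toward 0: 88 − 8.8 = 79.2 → 79.
H and L are unchanged.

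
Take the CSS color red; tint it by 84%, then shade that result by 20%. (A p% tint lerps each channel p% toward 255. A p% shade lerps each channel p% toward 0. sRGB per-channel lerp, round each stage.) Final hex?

CSS red is rgb(255, 0, 0).
Lerp each channel 84% toward 255:
  R: 255 + 0 = 255 → 255
  G: 0 + 0.84×(255−0) = 0 + 214.2 = 214.2 → 214
  B: 0 + 214.2 = 214.2 → 214
After the tint: rgb(255, 214, 214) = #FFD6D6.
A 20% shade moves each channel 20% toward 0:
  R: 255 − 51 = 204 → 204
  G: 214 + 0.2×(0−214) = 214 − 42.8 = 171.2 → 171
  B: 214 + 0.2×(0−214) = 214 − 42.8 = 171.2 → 171
rgb(204, 171, 171) = #CCABAB.

#CCABAB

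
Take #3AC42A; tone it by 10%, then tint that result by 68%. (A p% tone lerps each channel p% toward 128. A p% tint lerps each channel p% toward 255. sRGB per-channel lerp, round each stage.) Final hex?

#C2EABE

#3AC42A is rgb(58, 196, 42).
Per channel, c → c + 0.1(128 − c):
  R: 58 + 0.1×(128−58) = 58 + 7 = 65 → 65
  G: 196 − 6.8 = 189.2 → 189
  B: 42 + 0.1×(128−42) = 42 + 8.6 = 50.6 → 51
After the tone: rgb(65, 189, 51) = #41BD33.
A 68% tint moves each channel 68% toward 255:
  R: 65 + 129.2 = 194.2 → 194
  G: 189 + 44.88 = 233.88 → 234
  B: 51 + 0.68×(255−51) = 51 + 138.72 = 189.72 → 190
rgb(194, 234, 190) = #C2EABE.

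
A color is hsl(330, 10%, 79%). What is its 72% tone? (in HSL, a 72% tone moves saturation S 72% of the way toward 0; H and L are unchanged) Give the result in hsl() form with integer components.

S moves 72% from 10 toward 0: 10 − 7.2 = 2.8 → 3.
H and L are unchanged.

hsl(330, 3%, 79%)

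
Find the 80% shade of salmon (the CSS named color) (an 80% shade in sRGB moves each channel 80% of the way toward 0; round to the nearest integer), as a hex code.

CSS salmon is rgb(250, 128, 114).
Lerp each channel 80% toward 0:
  R: 250 + 0.8×(0−250) = 250 − 200 = 50 → 50
  G: 128 − 102.4 = 25.6 → 26
  B: 114 − 91.2 = 22.8 → 23
rgb(50, 26, 23) = #321A17.

#321A17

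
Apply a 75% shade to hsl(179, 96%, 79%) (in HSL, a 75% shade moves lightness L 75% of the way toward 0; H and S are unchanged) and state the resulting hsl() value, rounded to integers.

L moves 75% from 79 toward 0: 79 − 59.25 = 19.75 → 20.
H and S are unchanged.

hsl(179, 96%, 20%)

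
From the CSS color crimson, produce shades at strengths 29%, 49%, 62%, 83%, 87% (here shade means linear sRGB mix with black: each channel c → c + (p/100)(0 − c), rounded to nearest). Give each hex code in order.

#9c0e2b, #700a1f, #540817, #25030a, #1d0308

CSS crimson is rgb(220, 20, 60).
29%: (220 − 63.8 = 156.2→156, 20 − 5.8 = 14.2→14, 60 − 17.4 = 42.6→43) → #9c0e2b
49%: (220 − 107.8 = 112.2→112, 20 − 9.8 = 10.2→10, 60 − 29.4 = 30.6→31) → #700a1f
62%: (220 − 136.4 = 83.6→84, 20 − 12.4 = 7.6→8, 60 − 37.2 = 22.8→23) → #540817
83%: (220 − 182.6 = 37.4→37, 20 − 16.6 = 3.4→3, 60 − 49.8 = 10.2→10) → #25030a
87%: (220 − 191.4 = 28.6→29, 20 − 17.4 = 2.6→3, 60 − 52.2 = 7.8→8) → #1d0308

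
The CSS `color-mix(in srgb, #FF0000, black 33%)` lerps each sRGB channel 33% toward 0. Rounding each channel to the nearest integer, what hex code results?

#FF0000 is rgb(255, 0, 0).
A 33% shade moves each channel 33% toward 0:
  R: 255 − 84.15 = 170.85 → 171
  G: 0 + 0.33×(0−0) = 0 + 0 = 0 → 0
  B: 0 + 0.33×(0−0) = 0 + 0 = 0 → 0
rgb(171, 0, 0) = #AB0000.

#AB0000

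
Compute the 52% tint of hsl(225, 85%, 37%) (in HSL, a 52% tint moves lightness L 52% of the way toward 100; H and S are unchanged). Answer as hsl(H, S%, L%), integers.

hsl(225, 85%, 70%)

L moves 52% from 37 toward 100: 37 + 32.76 = 69.76 → 70.
H and S are unchanged.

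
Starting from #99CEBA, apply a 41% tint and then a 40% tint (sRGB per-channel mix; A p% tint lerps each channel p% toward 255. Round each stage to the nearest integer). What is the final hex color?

#99CEBA is rgb(153, 206, 186).
A 41% tint moves each channel 41% toward 255:
  R: 153 + 0.41×(255−153) = 153 + 41.82 = 194.82 → 195
  G: 206 + 20.09 = 226.09 → 226
  B: 186 + 0.41×(255−186) = 186 + 28.29 = 214.29 → 214
After the tint: rgb(195, 226, 214) = #C3E2D6.
Lerp each channel 40% toward 255:
  R: 195 + 0.4×(255−195) = 195 + 24 = 219 → 219
  G: 226 + 0.4×(255−226) = 226 + 11.6 = 237.6 → 238
  B: 214 + 16.4 = 230.4 → 230
rgb(219, 238, 230) = #DBEEE6.

#DBEEE6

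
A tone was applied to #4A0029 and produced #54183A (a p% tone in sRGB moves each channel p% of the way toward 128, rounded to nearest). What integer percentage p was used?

#4A0029 is rgb(74, 0, 41); #54183A is rgb(84, 24, 58).
On the G channel (widest range): 24 ≈ 0 + (p/100)(128 − 0), so p ≈ 100×(24 − 0)/(128 − 0) = 2400/128 = 18.75.
p = 19 reproduces all three channels after rounding.

19%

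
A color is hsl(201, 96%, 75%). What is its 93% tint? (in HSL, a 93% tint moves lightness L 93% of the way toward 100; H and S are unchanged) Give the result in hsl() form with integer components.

hsl(201, 96%, 98%)

L moves 93% from 75 toward 100: 75 + 23.25 = 98.25 → 98.
H and S are unchanged.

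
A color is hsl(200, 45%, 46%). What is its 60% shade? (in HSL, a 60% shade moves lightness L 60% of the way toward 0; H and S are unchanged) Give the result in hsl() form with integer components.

hsl(200, 45%, 18%)

L moves 60% from 46 toward 0: 46 − 27.6 = 18.4 → 18.
H and S are unchanged.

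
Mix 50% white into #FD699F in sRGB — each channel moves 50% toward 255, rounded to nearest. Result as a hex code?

#FEB4CF

#FD699F is rgb(253, 105, 159).
A 50% tint moves each channel 50% toward 255:
  R: 253 + 0.5×(255−253) = 253 + 1 = 254 → 254
  G: 105 + 75 = 180 → 180
  B: 159 + 48 = 207 → 207
rgb(254, 180, 207) = #FEB4CF.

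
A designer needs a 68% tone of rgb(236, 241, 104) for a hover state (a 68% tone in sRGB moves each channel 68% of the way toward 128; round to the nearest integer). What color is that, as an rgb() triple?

rgb(163, 164, 120)

A 68% tone moves each channel 68% toward 128:
  R: 236 + 0.68×(128−236) = 236 − 73.44 = 162.56 → 163
  G: 241 − 76.84 = 164.16 → 164
  B: 104 + 0.68×(128−104) = 104 + 16.32 = 120.32 → 120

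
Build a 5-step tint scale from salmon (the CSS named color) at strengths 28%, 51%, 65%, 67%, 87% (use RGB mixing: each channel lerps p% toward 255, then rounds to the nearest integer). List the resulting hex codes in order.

CSS salmon is rgb(250, 128, 114).
28%: (250 + 1.4 = 251.4→251, 128 + 35.56 = 163.56→164, 114 + 39.48 = 153.48→153) → #FBA499
51%: (250 + 2.55 = 252.55→253, 128 + 64.77 = 192.77→193, 114 + 71.91 = 185.91→186) → #FDC1BA
65%: (250 + 3.25 = 253.25→253, 128 + 82.55 = 210.55→211, 114 + 91.65 = 205.65→206) → #FDD3CE
67%: (250 + 3.35 = 253.35→253, 128 + 85.09 = 213.09→213, 114 + 94.47 = 208.47→208) → #FDD5D0
87%: (250 + 4.35 = 254.35→254, 128 + 110.49 = 238.49→238, 114 + 122.67 = 236.67→237) → #FEEEED

#FBA499, #FDC1BA, #FDD3CE, #FDD5D0, #FEEEED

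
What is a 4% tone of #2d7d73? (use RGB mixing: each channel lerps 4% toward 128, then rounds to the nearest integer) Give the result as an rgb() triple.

#2d7d73 is rgb(45, 125, 115).
Per channel, c → c + 0.04(128 − c):
  R: 45 + 3.32 = 48.32 → 48
  G: 125 + 0.04×(128−125) = 125 + 0.12 = 125.12 → 125
  B: 115 + 0.52 = 115.52 → 116

rgb(48, 125, 116)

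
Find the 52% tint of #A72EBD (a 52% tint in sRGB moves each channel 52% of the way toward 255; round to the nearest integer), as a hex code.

#A72EBD is rgb(167, 46, 189).
Per channel, c → c + 0.52(255 − c):
  R: 167 + 45.76 = 212.76 → 213
  G: 46 + 0.52×(255−46) = 46 + 108.68 = 154.68 → 155
  B: 189 + 0.52×(255−189) = 189 + 34.32 = 223.32 → 223
rgb(213, 155, 223) = #D59BDF.

#D59BDF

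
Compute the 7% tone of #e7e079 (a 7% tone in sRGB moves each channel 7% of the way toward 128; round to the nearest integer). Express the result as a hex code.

#e0d979

#e7e079 is rgb(231, 224, 121).
Lerp each channel 7% toward 128:
  R: 231 + 0.07×(128−231) = 231 − 7.21 = 223.79 → 224
  G: 224 + 0.07×(128−224) = 224 − 6.72 = 217.28 → 217
  B: 121 + 0.07×(128−121) = 121 + 0.49 = 121.49 → 121
rgb(224, 217, 121) = #e0d979.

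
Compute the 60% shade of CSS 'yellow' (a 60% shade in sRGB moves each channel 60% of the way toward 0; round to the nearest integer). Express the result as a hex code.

CSS yellow is rgb(255, 255, 0).
Per channel, c → c + 0.6(0 − c):
  R: 255 + 0.6×(0−255) = 255 − 153 = 102 → 102
  G: 255 + 0.6×(0−255) = 255 − 153 = 102 → 102
  B: 0 + 0.6×(0−0) = 0 + 0 = 0 → 0
rgb(102, 102, 0) = #666600.

#666600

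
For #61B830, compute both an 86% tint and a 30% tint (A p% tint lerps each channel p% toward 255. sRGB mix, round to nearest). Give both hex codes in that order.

#E9F5E2, #90CD6E

#61B830 is rgb(97, 184, 48).
86% tint:
  R: 97 + 135.88 = 232.88 → 233
  G: 184 + 61.06 = 245.06 → 245
  B: 48 + 178.02 = 226.02 → 226
  → #E9F5E2
30% tint:
  R: 97 + 0.3×(255−97) = 97 + 47.4 = 144.4 → 144
  G: 184 + 0.3×(255−184) = 184 + 21.3 = 205.3 → 205
  B: 48 + 62.1 = 110.1 → 110
  → #90CD6E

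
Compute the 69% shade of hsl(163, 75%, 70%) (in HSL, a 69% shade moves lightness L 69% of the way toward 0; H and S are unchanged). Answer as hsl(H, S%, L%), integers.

hsl(163, 75%, 22%)

L moves 69% from 70 toward 0: 70 − 48.3 = 21.7 → 22.
H and S are unchanged.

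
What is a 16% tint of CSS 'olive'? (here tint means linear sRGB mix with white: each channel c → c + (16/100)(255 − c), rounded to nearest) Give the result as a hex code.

#949429

CSS olive is rgb(128, 128, 0).
Per channel, c → c + 0.16(255 − c):
  R: 128 + 0.16×(255−128) = 128 + 20.32 = 148.32 → 148
  G: 128 + 0.16×(255−128) = 128 + 20.32 = 148.32 → 148
  B: 0 + 40.8 = 40.8 → 41
rgb(148, 148, 41) = #949429.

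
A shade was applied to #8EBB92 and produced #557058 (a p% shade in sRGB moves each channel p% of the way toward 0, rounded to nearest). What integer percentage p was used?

#8EBB92 is rgb(142, 187, 146); #557058 is rgb(85, 112, 88).
On the G channel (widest range): 112 ≈ 187 + (p/100)(0 − 187), so p ≈ 100×(112 − 187)/(0 − 187) = -7500/-187 = 40.11.
p = 40 reproduces all three channels after rounding.

40%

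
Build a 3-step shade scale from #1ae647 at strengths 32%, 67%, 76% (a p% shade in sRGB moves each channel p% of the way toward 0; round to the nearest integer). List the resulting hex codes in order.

#1ae647 is rgb(26, 230, 71).
32%: (26 − 8.32 = 17.68→18, 230 − 73.6 = 156.4→156, 71 − 22.72 = 48.28→48) → #129c30
67%: (26 − 17.42 = 8.58→9, 230 − 154.1 = 75.9→76, 71 − 47.57 = 23.43→23) → #094c17
76%: (26 − 19.76 = 6.24→6, 230 − 174.8 = 55.2→55, 71 − 53.96 = 17.04→17) → #063711

#129c30, #094c17, #063711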